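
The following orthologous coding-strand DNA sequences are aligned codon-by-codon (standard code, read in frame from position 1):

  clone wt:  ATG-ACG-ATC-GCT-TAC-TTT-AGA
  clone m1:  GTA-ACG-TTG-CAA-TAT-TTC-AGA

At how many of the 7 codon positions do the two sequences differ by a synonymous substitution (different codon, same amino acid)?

2

Codon 1: ATG Met / GTA Val — nonsynonymous.
Codon 2: ACG Thr / ACG Thr — identical.
Codon 3: ATC Ile / TTG Leu — nonsynonymous.
Codon 4: GCT Ala / CAA Gln — nonsynonymous.
Codon 5: TAC Tyr / TAT Tyr — synonymous.
Codon 6: TTT Phe / TTC Phe — synonymous.
Codon 7: AGA Arg / AGA Arg — identical.
Synonymous differences: 2.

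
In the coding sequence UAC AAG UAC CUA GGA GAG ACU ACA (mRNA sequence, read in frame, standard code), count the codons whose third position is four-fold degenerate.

Codon 1 UAC (Tyr): third position 2-fold.
Codon 2 AAG (Lys): third position 2-fold.
Codon 3 UAC (Tyr): third position 2-fold.
Codon 4 CUA (Leu): third position 4-fold.
Codon 5 GGA (Gly): third position 4-fold.
Codon 6 GAG (Glu): third position 2-fold.
Codon 7 ACU (Thr): third position 4-fold.
Codon 8 ACA (Thr): third position 4-fold.
Four-fold degenerate third positions: 4.

4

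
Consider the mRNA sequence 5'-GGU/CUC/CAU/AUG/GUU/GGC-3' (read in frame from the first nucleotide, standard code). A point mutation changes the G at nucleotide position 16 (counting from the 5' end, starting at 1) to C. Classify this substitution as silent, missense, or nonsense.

Position 16 falls in codon 6: GGC → Gly.
After the substitution the codon is CGC → Arg.
Gly ≠ Arg, so this is a missense mutation.

missense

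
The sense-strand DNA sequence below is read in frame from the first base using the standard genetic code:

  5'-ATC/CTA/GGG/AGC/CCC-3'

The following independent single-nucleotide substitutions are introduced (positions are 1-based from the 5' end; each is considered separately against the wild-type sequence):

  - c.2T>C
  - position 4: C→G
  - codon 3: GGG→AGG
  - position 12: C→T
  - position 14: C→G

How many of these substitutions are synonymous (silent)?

1

Codon 1: ATC (Ile) → ACC (Thr) — missense.
Codon 2: CTA (Leu) → GTA (Val) — missense.
Codon 3: GGG (Gly) → AGG (Arg) — missense.
Codon 4: AGC (Ser) → AGT (Ser) — synonymous.
Codon 5: CCC (Pro) → CGC (Arg) — missense.
Synonymous: 1 of 5.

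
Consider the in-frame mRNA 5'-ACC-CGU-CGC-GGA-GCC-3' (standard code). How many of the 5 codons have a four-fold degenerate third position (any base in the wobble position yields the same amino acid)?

5

Codon 1 ACC (Thr): third position 4-fold.
Codon 2 CGU (Arg): third position 4-fold.
Codon 3 CGC (Arg): third position 4-fold.
Codon 4 GGA (Gly): third position 4-fold.
Codon 5 GCC (Ala): third position 4-fold.
Four-fold degenerate third positions: 5.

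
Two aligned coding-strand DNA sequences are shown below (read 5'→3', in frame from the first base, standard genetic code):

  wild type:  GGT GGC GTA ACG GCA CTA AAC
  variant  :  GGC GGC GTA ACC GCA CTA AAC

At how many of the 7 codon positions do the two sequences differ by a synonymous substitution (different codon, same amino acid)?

Codon 1: GGT Gly / GGC Gly — synonymous.
Codon 2: GGC Gly / GGC Gly — identical.
Codon 3: GTA Val / GTA Val — identical.
Codon 4: ACG Thr / ACC Thr — synonymous.
Codon 5: GCA Ala / GCA Ala — identical.
Codon 6: CTA Leu / CTA Leu — identical.
Codon 7: AAC Asn / AAC Asn — identical.
Synonymous differences: 2.

2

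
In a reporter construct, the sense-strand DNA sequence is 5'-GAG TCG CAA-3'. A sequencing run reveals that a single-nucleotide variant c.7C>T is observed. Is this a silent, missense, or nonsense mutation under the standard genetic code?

nonsense

Position 7 falls in codon 3: CAA → Gln.
After the substitution the codon is TAA → Stop.
The new codon is a stop codon, so this is a nonsense mutation.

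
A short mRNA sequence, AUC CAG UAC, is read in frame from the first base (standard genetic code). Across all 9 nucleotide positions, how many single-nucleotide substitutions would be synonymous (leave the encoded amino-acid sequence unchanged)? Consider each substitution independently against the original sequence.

4

Codon 1 (AUC, Ile): 2 synonymous substitutions.
Codon 2 (CAG, Gln): 1 synonymous substitution.
Codon 3 (UAC, Tyr): 1 synonymous substitution.
Total: 2 + 1 + 1 = 4.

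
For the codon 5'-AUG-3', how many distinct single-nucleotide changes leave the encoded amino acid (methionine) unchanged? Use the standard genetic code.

0

Position 1: none → 0 synonymous.
Position 2: none → 0 synonymous.
Position 3: none → 0 synonymous.
Total: 0 + 0 + 0 = 0.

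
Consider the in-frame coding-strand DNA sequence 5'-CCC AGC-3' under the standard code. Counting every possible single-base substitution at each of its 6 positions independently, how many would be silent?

Codon 1 (CCC, Pro): 3 synonymous substitutions.
Codon 2 (AGC, Ser): 1 synonymous substitution.
Total: 3 + 1 = 4.

4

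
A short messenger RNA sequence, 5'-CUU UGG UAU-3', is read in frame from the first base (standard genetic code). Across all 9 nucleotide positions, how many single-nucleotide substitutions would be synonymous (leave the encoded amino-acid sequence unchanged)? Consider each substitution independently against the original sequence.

Codon 1 (CUU, Leu): 3 synonymous substitutions.
Codon 2 (UGG, Trp): 0 synonymous substitutions.
Codon 3 (UAU, Tyr): 1 synonymous substitution.
Total: 3 + 0 + 1 = 4.

4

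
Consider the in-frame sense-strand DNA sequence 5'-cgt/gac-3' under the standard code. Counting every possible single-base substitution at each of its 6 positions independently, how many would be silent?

Codon 1 (CGT, Arg): 3 synonymous substitutions.
Codon 2 (GAC, Asp): 1 synonymous substitution.
Total: 3 + 1 = 4.

4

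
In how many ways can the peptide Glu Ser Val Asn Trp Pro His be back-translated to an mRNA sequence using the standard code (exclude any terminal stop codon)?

Glu: 2 codons.
Ser: 6 codons.
Val: 4 codons.
Asn: 2 codons.
Trp: 1 codon.
Pro: 4 codons.
His: 2 codons.
2 × 6 × 4 × 2 × 1 × 4 × 2 = 768.

768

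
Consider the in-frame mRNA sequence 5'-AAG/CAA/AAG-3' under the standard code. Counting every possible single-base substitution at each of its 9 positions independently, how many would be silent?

Codon 1 (AAG, Lys): 1 synonymous substitution.
Codon 2 (CAA, Gln): 1 synonymous substitution.
Codon 3 (AAG, Lys): 1 synonymous substitution.
Total: 1 + 1 + 1 = 3.

3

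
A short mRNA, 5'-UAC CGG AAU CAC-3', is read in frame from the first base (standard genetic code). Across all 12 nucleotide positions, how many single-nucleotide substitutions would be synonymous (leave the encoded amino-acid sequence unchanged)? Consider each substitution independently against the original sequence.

Codon 1 (UAC, Tyr): 1 synonymous substitution.
Codon 2 (CGG, Arg): 4 synonymous substitutions.
Codon 3 (AAU, Asn): 1 synonymous substitution.
Codon 4 (CAC, His): 1 synonymous substitution.
Total: 1 + 4 + 1 + 1 = 7.

7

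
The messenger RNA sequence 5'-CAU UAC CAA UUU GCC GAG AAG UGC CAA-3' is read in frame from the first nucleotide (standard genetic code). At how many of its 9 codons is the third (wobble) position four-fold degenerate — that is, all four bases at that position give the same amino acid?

Codon 1 CAU (His): third position 2-fold.
Codon 2 UAC (Tyr): third position 2-fold.
Codon 3 CAA (Gln): third position 2-fold.
Codon 4 UUU (Phe): third position 2-fold.
Codon 5 GCC (Ala): third position 4-fold.
Codon 6 GAG (Glu): third position 2-fold.
Codon 7 AAG (Lys): third position 2-fold.
Codon 8 UGC (Cys): third position 2-fold.
Codon 9 CAA (Gln): third position 2-fold.
Four-fold degenerate third positions: 1.

1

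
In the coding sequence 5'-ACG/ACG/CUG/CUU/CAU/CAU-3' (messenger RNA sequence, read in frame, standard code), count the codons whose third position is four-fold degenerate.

Codon 1 ACG (Thr): third position 4-fold.
Codon 2 ACG (Thr): third position 4-fold.
Codon 3 CUG (Leu): third position 4-fold.
Codon 4 CUU (Leu): third position 4-fold.
Codon 5 CAU (His): third position 2-fold.
Codon 6 CAU (His): third position 2-fold.
Four-fold degenerate third positions: 4.

4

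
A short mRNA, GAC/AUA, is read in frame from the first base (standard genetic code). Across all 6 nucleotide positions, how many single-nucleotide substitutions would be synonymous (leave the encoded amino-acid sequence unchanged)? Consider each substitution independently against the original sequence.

3

Codon 1 (GAC, Asp): 1 synonymous substitution.
Codon 2 (AUA, Ile): 2 synonymous substitutions.
Total: 1 + 2 = 3.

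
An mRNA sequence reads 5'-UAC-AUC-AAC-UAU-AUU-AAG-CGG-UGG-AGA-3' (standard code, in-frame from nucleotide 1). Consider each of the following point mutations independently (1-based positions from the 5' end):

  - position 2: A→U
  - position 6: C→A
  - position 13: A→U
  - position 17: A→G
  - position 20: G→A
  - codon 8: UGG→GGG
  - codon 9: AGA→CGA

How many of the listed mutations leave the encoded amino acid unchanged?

2

Codon 1: UAC (Tyr) → UUC (Phe) — missense.
Codon 2: AUC (Ile) → AUA (Ile) — synonymous.
Codon 5: AUU (Ile) → UUU (Phe) — missense.
Codon 6: AAG (Lys) → AGG (Arg) — missense.
Codon 7: CGG (Arg) → CAG (Gln) — missense.
Codon 8: UGG (Trp) → GGG (Gly) — missense.
Codon 9: AGA (Arg) → CGA (Arg) — synonymous.
Synonymous: 2 of 7.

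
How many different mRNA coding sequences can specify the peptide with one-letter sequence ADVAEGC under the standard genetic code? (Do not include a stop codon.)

Ala: 4 codons.
Asp: 2 codons.
Val: 4 codons.
Ala: 4 codons.
Glu: 2 codons.
Gly: 4 codons.
Cys: 2 codons.
4 × 2 × 4 × 4 × 2 × 4 × 2 = 2048.

2048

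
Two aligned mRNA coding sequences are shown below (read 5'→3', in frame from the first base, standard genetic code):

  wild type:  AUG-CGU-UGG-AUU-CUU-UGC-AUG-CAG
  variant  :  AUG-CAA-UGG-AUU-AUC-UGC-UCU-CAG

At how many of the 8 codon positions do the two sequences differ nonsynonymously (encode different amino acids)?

3

Codon 1: AUG Met / AUG Met — identical.
Codon 2: CGU Arg / CAA Gln — nonsynonymous.
Codon 3: UGG Trp / UGG Trp — identical.
Codon 4: AUU Ile / AUU Ile — identical.
Codon 5: CUU Leu / AUC Ile — nonsynonymous.
Codon 6: UGC Cys / UGC Cys — identical.
Codon 7: AUG Met / UCU Ser — nonsynonymous.
Codon 8: CAG Gln / CAG Gln — identical.
Nonsynonymous differences: 3.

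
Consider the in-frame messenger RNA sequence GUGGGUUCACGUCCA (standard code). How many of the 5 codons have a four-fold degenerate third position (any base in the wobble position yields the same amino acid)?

Codon 1 GUG (Val): third position 4-fold.
Codon 2 GGU (Gly): third position 4-fold.
Codon 3 UCA (Ser): third position 4-fold.
Codon 4 CGU (Arg): third position 4-fold.
Codon 5 CCA (Pro): third position 4-fold.
Four-fold degenerate third positions: 5.

5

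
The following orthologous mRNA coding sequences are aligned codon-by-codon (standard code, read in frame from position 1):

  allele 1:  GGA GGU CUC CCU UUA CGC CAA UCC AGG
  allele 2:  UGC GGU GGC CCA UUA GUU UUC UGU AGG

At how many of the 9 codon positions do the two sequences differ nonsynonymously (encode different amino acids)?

Codon 1: GGA Gly / UGC Cys — nonsynonymous.
Codon 2: GGU Gly / GGU Gly — identical.
Codon 3: CUC Leu / GGC Gly — nonsynonymous.
Codon 4: CCU Pro / CCA Pro — synonymous.
Codon 5: UUA Leu / UUA Leu — identical.
Codon 6: CGC Arg / GUU Val — nonsynonymous.
Codon 7: CAA Gln / UUC Phe — nonsynonymous.
Codon 8: UCC Ser / UGU Cys — nonsynonymous.
Codon 9: AGG Arg / AGG Arg — identical.
Nonsynonymous differences: 5.

5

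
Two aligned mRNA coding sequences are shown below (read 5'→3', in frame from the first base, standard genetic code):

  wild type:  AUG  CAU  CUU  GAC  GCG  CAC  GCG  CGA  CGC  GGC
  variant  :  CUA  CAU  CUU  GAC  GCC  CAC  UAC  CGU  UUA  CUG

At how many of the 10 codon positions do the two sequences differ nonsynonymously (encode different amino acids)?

4

Codon 1: AUG Met / CUA Leu — nonsynonymous.
Codon 2: CAU His / CAU His — identical.
Codon 3: CUU Leu / CUU Leu — identical.
Codon 4: GAC Asp / GAC Asp — identical.
Codon 5: GCG Ala / GCC Ala — synonymous.
Codon 6: CAC His / CAC His — identical.
Codon 7: GCG Ala / UAC Tyr — nonsynonymous.
Codon 8: CGA Arg / CGU Arg — synonymous.
Codon 9: CGC Arg / UUA Leu — nonsynonymous.
Codon 10: GGC Gly / CUG Leu — nonsynonymous.
Nonsynonymous differences: 4.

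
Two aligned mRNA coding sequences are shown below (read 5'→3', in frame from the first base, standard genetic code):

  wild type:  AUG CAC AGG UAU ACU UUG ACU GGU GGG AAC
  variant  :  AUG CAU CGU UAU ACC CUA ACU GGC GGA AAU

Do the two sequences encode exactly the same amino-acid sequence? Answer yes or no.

Codon 1: AUG Met / AUG Met — identical.
Codon 2: CAC His / CAU His — synonymous.
Codon 3: AGG Arg / CGU Arg — synonymous.
Codon 4: UAU Tyr / UAU Tyr — identical.
Codon 5: ACU Thr / ACC Thr — synonymous.
Codon 6: UUG Leu / CUA Leu — synonymous.
Codon 7: ACU Thr / ACU Thr — identical.
Codon 8: GGU Gly / GGC Gly — synonymous.
Codon 9: GGG Gly / GGA Gly — synonymous.
Codon 10: AAC Asn / AAU Asn — synonymous.
Nonsynonymous differences: 0 → same protein.

yes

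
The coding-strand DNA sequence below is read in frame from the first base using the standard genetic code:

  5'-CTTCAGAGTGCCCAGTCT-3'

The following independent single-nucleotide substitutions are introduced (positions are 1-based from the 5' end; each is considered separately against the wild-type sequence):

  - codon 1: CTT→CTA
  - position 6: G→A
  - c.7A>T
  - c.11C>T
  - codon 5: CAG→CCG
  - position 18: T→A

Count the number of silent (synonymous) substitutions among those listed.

3

Codon 1: CTT (Leu) → CTA (Leu) — synonymous.
Codon 2: CAG (Gln) → CAA (Gln) — synonymous.
Codon 3: AGT (Ser) → TGT (Cys) — missense.
Codon 4: GCC (Ala) → GTC (Val) — missense.
Codon 5: CAG (Gln) → CCG (Pro) — missense.
Codon 6: TCT (Ser) → TCA (Ser) — synonymous.
Synonymous: 3 of 6.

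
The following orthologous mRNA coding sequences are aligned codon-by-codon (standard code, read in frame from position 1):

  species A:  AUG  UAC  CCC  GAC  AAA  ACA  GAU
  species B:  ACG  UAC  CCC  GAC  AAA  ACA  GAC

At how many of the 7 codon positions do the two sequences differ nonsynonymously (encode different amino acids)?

Codon 1: AUG Met / ACG Thr — nonsynonymous.
Codon 2: UAC Tyr / UAC Tyr — identical.
Codon 3: CCC Pro / CCC Pro — identical.
Codon 4: GAC Asp / GAC Asp — identical.
Codon 5: AAA Lys / AAA Lys — identical.
Codon 6: ACA Thr / ACA Thr — identical.
Codon 7: GAU Asp / GAC Asp — synonymous.
Nonsynonymous differences: 1.

1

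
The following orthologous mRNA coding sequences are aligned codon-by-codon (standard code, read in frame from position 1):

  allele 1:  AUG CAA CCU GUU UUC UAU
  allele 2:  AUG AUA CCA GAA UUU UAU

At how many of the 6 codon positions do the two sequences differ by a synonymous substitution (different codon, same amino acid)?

2

Codon 1: AUG Met / AUG Met — identical.
Codon 2: CAA Gln / AUA Ile — nonsynonymous.
Codon 3: CCU Pro / CCA Pro — synonymous.
Codon 4: GUU Val / GAA Glu — nonsynonymous.
Codon 5: UUC Phe / UUU Phe — synonymous.
Codon 6: UAU Tyr / UAU Tyr — identical.
Synonymous differences: 2.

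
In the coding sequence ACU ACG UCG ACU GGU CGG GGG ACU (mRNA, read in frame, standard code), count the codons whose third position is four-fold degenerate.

8

Codon 1 ACU (Thr): third position 4-fold.
Codon 2 ACG (Thr): third position 4-fold.
Codon 3 UCG (Ser): third position 4-fold.
Codon 4 ACU (Thr): third position 4-fold.
Codon 5 GGU (Gly): third position 4-fold.
Codon 6 CGG (Arg): third position 4-fold.
Codon 7 GGG (Gly): third position 4-fold.
Codon 8 ACU (Thr): third position 4-fold.
Four-fold degenerate third positions: 8.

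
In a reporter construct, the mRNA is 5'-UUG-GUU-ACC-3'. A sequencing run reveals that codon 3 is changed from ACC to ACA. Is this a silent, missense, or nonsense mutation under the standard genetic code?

silent

Position 9 falls in codon 3: ACC → Thr.
After the substitution the codon is ACA → Thr.
Both encode Thr, so the change is synonymous.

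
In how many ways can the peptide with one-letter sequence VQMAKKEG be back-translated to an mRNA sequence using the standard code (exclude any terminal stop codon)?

Val: 4 codons.
Gln: 2 codons.
Met: 1 codon.
Ala: 4 codons.
Lys: 2 codons.
Lys: 2 codons.
Glu: 2 codons.
Gly: 4 codons.
4 × 2 × 1 × 4 × 2 × 2 × 2 × 4 = 1024.

1024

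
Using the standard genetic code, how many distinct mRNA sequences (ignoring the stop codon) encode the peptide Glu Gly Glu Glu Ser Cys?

Glu: 2 codons.
Gly: 4 codons.
Glu: 2 codons.
Glu: 2 codons.
Ser: 6 codons.
Cys: 2 codons.
2 × 4 × 2 × 2 × 6 × 2 = 384.

384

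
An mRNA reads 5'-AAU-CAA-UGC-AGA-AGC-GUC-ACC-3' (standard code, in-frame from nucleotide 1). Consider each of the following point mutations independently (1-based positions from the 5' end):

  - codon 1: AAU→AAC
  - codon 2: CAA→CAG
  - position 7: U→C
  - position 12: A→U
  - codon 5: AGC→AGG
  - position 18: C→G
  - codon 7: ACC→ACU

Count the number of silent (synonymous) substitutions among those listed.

Codon 1: AAU (Asn) → AAC (Asn) — synonymous.
Codon 2: CAA (Gln) → CAG (Gln) — synonymous.
Codon 3: UGC (Cys) → CGC (Arg) — missense.
Codon 4: AGA (Arg) → AGU (Ser) — missense.
Codon 5: AGC (Ser) → AGG (Arg) — missense.
Codon 6: GUC (Val) → GUG (Val) — synonymous.
Codon 7: ACC (Thr) → ACU (Thr) — synonymous.
Synonymous: 4 of 7.

4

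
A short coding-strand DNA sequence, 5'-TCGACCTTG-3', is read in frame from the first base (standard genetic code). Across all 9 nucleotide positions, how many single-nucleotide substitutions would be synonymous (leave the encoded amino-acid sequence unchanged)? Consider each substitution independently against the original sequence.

Codon 1 (TCG, Ser): 3 synonymous substitutions.
Codon 2 (ACC, Thr): 3 synonymous substitutions.
Codon 3 (TTG, Leu): 2 synonymous substitutions.
Total: 3 + 3 + 2 = 8.

8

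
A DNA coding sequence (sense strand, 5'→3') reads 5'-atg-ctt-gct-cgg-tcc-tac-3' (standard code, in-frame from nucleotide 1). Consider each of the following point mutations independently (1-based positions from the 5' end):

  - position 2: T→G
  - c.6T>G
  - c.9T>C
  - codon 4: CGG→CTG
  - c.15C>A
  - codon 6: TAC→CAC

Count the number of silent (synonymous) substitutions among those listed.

3

Codon 1: ATG (Met) → AGG (Arg) — missense.
Codon 2: CTT (Leu) → CTG (Leu) — synonymous.
Codon 3: GCT (Ala) → GCC (Ala) — synonymous.
Codon 4: CGG (Arg) → CTG (Leu) — missense.
Codon 5: TCC (Ser) → TCA (Ser) — synonymous.
Codon 6: TAC (Tyr) → CAC (His) — missense.
Synonymous: 3 of 6.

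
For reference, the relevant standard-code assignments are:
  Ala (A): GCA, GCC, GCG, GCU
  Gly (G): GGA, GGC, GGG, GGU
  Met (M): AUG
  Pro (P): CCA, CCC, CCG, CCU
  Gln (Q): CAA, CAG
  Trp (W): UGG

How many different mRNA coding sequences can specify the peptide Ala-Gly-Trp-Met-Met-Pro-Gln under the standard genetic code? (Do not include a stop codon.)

Ala: 4 codons.
Gly: 4 codons.
Trp: 1 codon.
Met: 1 codon.
Met: 1 codon.
Pro: 4 codons.
Gln: 2 codons.
4 × 4 × 1 × 1 × 1 × 4 × 2 = 128.

128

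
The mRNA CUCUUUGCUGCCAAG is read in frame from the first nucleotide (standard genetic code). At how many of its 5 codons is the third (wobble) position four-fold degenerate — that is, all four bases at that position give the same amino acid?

3

Codon 1 CUC (Leu): third position 4-fold.
Codon 2 UUU (Phe): third position 2-fold.
Codon 3 GCU (Ala): third position 4-fold.
Codon 4 GCC (Ala): third position 4-fold.
Codon 5 AAG (Lys): third position 2-fold.
Four-fold degenerate third positions: 3.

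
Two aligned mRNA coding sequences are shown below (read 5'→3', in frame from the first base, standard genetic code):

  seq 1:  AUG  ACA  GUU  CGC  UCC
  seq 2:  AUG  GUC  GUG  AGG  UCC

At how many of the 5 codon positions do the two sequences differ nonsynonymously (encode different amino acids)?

Codon 1: AUG Met / AUG Met — identical.
Codon 2: ACA Thr / GUC Val — nonsynonymous.
Codon 3: GUU Val / GUG Val — synonymous.
Codon 4: CGC Arg / AGG Arg — synonymous.
Codon 5: UCC Ser / UCC Ser — identical.
Nonsynonymous differences: 1.

1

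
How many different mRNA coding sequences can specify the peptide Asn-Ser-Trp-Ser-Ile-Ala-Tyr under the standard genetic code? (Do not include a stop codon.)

1728

Asn: 2 codons.
Ser: 6 codons.
Trp: 1 codon.
Ser: 6 codons.
Ile: 3 codons.
Ala: 4 codons.
Tyr: 2 codons.
2 × 6 × 1 × 6 × 3 × 4 × 2 = 1728.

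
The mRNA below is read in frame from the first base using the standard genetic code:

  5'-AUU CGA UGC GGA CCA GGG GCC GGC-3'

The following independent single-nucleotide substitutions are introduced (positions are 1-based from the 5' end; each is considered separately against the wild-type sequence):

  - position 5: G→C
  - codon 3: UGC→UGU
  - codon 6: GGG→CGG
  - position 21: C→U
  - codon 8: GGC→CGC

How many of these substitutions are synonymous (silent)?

2

Codon 2: CGA (Arg) → CCA (Pro) — missense.
Codon 3: UGC (Cys) → UGU (Cys) — synonymous.
Codon 6: GGG (Gly) → CGG (Arg) — missense.
Codon 7: GCC (Ala) → GCU (Ala) — synonymous.
Codon 8: GGC (Gly) → CGC (Arg) — missense.
Synonymous: 2 of 5.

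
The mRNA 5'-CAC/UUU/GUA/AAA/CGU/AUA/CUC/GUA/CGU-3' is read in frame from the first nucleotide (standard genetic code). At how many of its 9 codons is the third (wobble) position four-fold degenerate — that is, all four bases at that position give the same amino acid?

5

Codon 1 CAC (His): third position 2-fold.
Codon 2 UUU (Phe): third position 2-fold.
Codon 3 GUA (Val): third position 4-fold.
Codon 4 AAA (Lys): third position 2-fold.
Codon 5 CGU (Arg): third position 4-fold.
Codon 6 AUA (Ile): third position 3-fold.
Codon 7 CUC (Leu): third position 4-fold.
Codon 8 GUA (Val): third position 4-fold.
Codon 9 CGU (Arg): third position 4-fold.
Four-fold degenerate third positions: 5.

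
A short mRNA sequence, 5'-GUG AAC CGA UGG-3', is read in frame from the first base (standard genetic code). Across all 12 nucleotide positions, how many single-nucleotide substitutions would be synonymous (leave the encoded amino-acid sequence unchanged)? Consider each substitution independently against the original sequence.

8

Codon 1 (GUG, Val): 3 synonymous substitutions.
Codon 2 (AAC, Asn): 1 synonymous substitution.
Codon 3 (CGA, Arg): 4 synonymous substitutions.
Codon 4 (UGG, Trp): 0 synonymous substitutions.
Total: 3 + 1 + 4 + 0 = 8.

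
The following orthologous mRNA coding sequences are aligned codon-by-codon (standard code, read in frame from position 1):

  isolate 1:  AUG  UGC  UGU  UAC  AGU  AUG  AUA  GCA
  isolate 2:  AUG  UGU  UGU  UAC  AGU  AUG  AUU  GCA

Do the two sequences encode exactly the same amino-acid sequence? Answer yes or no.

Codon 1: AUG Met / AUG Met — identical.
Codon 2: UGC Cys / UGU Cys — synonymous.
Codon 3: UGU Cys / UGU Cys — identical.
Codon 4: UAC Tyr / UAC Tyr — identical.
Codon 5: AGU Ser / AGU Ser — identical.
Codon 6: AUG Met / AUG Met — identical.
Codon 7: AUA Ile / AUU Ile — synonymous.
Codon 8: GCA Ala / GCA Ala — identical.
Nonsynonymous differences: 0 → same protein.

yes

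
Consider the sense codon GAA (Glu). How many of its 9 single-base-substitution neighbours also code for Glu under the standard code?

1

Position 1: none → 0 synonymous.
Position 2: none → 0 synonymous.
Position 3: GAG → 1 synonymous.
Total: 0 + 0 + 1 = 1.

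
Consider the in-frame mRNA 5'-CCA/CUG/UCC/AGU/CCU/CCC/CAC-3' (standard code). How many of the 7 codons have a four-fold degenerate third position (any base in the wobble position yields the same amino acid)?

5

Codon 1 CCA (Pro): third position 4-fold.
Codon 2 CUG (Leu): third position 4-fold.
Codon 3 UCC (Ser): third position 4-fold.
Codon 4 AGU (Ser): third position 2-fold.
Codon 5 CCU (Pro): third position 4-fold.
Codon 6 CCC (Pro): third position 4-fold.
Codon 7 CAC (His): third position 2-fold.
Four-fold degenerate third positions: 5.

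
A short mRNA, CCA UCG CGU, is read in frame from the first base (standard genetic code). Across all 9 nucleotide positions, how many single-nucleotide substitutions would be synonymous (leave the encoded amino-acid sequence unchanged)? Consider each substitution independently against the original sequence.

Codon 1 (CCA, Pro): 3 synonymous substitutions.
Codon 2 (UCG, Ser): 3 synonymous substitutions.
Codon 3 (CGU, Arg): 3 synonymous substitutions.
Total: 3 + 3 + 3 = 9.

9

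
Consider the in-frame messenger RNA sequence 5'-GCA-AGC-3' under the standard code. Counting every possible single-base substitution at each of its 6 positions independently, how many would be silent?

Codon 1 (GCA, Ala): 3 synonymous substitutions.
Codon 2 (AGC, Ser): 1 synonymous substitution.
Total: 3 + 1 = 4.

4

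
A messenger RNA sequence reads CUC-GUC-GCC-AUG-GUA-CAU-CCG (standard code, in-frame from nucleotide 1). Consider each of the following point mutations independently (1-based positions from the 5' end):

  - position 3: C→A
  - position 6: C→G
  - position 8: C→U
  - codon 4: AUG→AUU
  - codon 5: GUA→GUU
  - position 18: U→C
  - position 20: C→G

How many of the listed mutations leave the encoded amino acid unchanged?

Codon 1: CUC (Leu) → CUA (Leu) — synonymous.
Codon 2: GUC (Val) → GUG (Val) — synonymous.
Codon 3: GCC (Ala) → GUC (Val) — missense.
Codon 4: AUG (Met) → AUU (Ile) — missense.
Codon 5: GUA (Val) → GUU (Val) — synonymous.
Codon 6: CAU (His) → CAC (His) — synonymous.
Codon 7: CCG (Pro) → CGG (Arg) — missense.
Synonymous: 4 of 7.

4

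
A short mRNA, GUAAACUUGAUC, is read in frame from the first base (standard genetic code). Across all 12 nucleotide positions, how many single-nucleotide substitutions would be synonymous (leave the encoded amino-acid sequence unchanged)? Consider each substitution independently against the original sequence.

Codon 1 (GUA, Val): 3 synonymous substitutions.
Codon 2 (AAC, Asn): 1 synonymous substitution.
Codon 3 (UUG, Leu): 2 synonymous substitutions.
Codon 4 (AUC, Ile): 2 synonymous substitutions.
Total: 3 + 1 + 2 + 2 = 8.

8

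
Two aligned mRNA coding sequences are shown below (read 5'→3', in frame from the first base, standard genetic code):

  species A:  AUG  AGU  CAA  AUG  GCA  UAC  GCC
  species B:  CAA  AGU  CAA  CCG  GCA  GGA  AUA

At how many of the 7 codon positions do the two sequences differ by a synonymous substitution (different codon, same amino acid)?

Codon 1: AUG Met / CAA Gln — nonsynonymous.
Codon 2: AGU Ser / AGU Ser — identical.
Codon 3: CAA Gln / CAA Gln — identical.
Codon 4: AUG Met / CCG Pro — nonsynonymous.
Codon 5: GCA Ala / GCA Ala — identical.
Codon 6: UAC Tyr / GGA Gly — nonsynonymous.
Codon 7: GCC Ala / AUA Ile — nonsynonymous.
Synonymous differences: 0.

0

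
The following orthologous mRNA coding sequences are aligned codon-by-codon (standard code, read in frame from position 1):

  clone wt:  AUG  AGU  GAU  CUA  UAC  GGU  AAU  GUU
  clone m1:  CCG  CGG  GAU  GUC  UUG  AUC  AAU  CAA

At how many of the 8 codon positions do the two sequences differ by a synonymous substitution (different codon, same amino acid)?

0

Codon 1: AUG Met / CCG Pro — nonsynonymous.
Codon 2: AGU Ser / CGG Arg — nonsynonymous.
Codon 3: GAU Asp / GAU Asp — identical.
Codon 4: CUA Leu / GUC Val — nonsynonymous.
Codon 5: UAC Tyr / UUG Leu — nonsynonymous.
Codon 6: GGU Gly / AUC Ile — nonsynonymous.
Codon 7: AAU Asn / AAU Asn — identical.
Codon 8: GUU Val / CAA Gln — nonsynonymous.
Synonymous differences: 0.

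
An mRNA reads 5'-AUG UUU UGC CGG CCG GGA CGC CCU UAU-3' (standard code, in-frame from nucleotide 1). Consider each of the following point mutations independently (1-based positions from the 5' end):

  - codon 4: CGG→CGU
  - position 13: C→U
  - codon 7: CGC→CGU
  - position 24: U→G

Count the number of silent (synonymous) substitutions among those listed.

Codon 4: CGG (Arg) → CGU (Arg) — synonymous.
Codon 5: CCG (Pro) → UCG (Ser) — missense.
Codon 7: CGC (Arg) → CGU (Arg) — synonymous.
Codon 8: CCU (Pro) → CCG (Pro) — synonymous.
Synonymous: 3 of 4.

3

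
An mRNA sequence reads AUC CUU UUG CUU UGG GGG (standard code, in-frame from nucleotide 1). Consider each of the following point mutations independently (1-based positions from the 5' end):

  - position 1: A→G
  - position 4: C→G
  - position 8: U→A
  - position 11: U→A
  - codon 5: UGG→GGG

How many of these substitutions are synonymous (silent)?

0

Codon 1: AUC (Ile) → GUC (Val) — missense.
Codon 2: CUU (Leu) → GUU (Val) — missense.
Codon 3: UUG (Leu) → UAG (Stop) — nonsense.
Codon 4: CUU (Leu) → CAU (His) — missense.
Codon 5: UGG (Trp) → GGG (Gly) — missense.
Synonymous: 0 of 5.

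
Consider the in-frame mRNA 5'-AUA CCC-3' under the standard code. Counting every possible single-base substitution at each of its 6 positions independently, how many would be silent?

Codon 1 (AUA, Ile): 2 synonymous substitutions.
Codon 2 (CCC, Pro): 3 synonymous substitutions.
Total: 2 + 3 = 5.

5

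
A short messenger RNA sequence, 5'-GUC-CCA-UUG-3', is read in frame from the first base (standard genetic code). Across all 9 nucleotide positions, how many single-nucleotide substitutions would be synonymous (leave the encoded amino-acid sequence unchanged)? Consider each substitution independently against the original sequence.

Codon 1 (GUC, Val): 3 synonymous substitutions.
Codon 2 (CCA, Pro): 3 synonymous substitutions.
Codon 3 (UUG, Leu): 2 synonymous substitutions.
Total: 3 + 3 + 2 = 8.

8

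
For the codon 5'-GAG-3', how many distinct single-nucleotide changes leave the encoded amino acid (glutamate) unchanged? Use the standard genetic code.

Position 1: none → 0 synonymous.
Position 2: none → 0 synonymous.
Position 3: GAA → 1 synonymous.
Total: 0 + 0 + 1 = 1.

1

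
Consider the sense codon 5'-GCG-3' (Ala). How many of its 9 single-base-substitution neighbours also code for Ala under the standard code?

Position 1: none → 0 synonymous.
Position 2: none → 0 synonymous.
Position 3: GCU, GCC, GCA → 3 synonymous.
Total: 0 + 0 + 3 = 3.

3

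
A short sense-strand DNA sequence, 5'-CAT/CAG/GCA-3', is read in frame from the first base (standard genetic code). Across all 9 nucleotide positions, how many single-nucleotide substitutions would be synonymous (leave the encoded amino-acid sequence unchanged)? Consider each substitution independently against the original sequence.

Codon 1 (CAT, His): 1 synonymous substitution.
Codon 2 (CAG, Gln): 1 synonymous substitution.
Codon 3 (GCA, Ala): 3 synonymous substitutions.
Total: 1 + 1 + 3 = 5.

5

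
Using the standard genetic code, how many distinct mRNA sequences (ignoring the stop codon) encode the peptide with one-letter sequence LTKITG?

2304

Leu: 6 codons.
Thr: 4 codons.
Lys: 2 codons.
Ile: 3 codons.
Thr: 4 codons.
Gly: 4 codons.
6 × 4 × 2 × 3 × 4 × 4 = 2304.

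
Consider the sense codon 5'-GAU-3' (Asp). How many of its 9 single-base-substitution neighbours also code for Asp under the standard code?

Position 1: none → 0 synonymous.
Position 2: none → 0 synonymous.
Position 3: GAC → 1 synonymous.
Total: 0 + 0 + 1 = 1.

1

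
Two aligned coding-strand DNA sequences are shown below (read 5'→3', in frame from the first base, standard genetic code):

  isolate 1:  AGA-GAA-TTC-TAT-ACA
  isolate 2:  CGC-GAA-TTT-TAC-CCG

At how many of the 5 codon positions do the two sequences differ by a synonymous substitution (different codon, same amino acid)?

Codon 1: AGA Arg / CGC Arg — synonymous.
Codon 2: GAA Glu / GAA Glu — identical.
Codon 3: TTC Phe / TTT Phe — synonymous.
Codon 4: TAT Tyr / TAC Tyr — synonymous.
Codon 5: ACA Thr / CCG Pro — nonsynonymous.
Synonymous differences: 3.

3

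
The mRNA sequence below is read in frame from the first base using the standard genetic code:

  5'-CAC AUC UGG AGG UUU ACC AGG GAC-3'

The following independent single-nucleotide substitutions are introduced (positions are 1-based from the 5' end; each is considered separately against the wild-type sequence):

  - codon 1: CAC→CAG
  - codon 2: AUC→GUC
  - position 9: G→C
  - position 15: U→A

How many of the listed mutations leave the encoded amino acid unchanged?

Codon 1: CAC (His) → CAG (Gln) — missense.
Codon 2: AUC (Ile) → GUC (Val) — missense.
Codon 3: UGG (Trp) → UGC (Cys) — missense.
Codon 5: UUU (Phe) → UUA (Leu) — missense.
Synonymous: 0 of 4.

0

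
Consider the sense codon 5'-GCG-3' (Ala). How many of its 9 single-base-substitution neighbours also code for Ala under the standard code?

Position 1: none → 0 synonymous.
Position 2: none → 0 synonymous.
Position 3: GCU, GCC, GCA → 3 synonymous.
Total: 0 + 0 + 3 = 3.

3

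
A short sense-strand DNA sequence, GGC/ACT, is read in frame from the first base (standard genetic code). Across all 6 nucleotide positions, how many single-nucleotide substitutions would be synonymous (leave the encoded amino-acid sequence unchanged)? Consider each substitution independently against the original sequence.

Codon 1 (GGC, Gly): 3 synonymous substitutions.
Codon 2 (ACT, Thr): 3 synonymous substitutions.
Total: 3 + 3 = 6.

6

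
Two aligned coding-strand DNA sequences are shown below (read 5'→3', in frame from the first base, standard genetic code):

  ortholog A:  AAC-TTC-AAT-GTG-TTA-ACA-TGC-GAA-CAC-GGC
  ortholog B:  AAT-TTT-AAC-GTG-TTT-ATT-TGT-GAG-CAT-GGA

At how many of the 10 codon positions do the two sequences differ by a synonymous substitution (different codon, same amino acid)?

Codon 1: AAC Asn / AAT Asn — synonymous.
Codon 2: TTC Phe / TTT Phe — synonymous.
Codon 3: AAT Asn / AAC Asn — synonymous.
Codon 4: GTG Val / GTG Val — identical.
Codon 5: TTA Leu / TTT Phe — nonsynonymous.
Codon 6: ACA Thr / ATT Ile — nonsynonymous.
Codon 7: TGC Cys / TGT Cys — synonymous.
Codon 8: GAA Glu / GAG Glu — synonymous.
Codon 9: CAC His / CAT His — synonymous.
Codon 10: GGC Gly / GGA Gly — synonymous.
Synonymous differences: 7.

7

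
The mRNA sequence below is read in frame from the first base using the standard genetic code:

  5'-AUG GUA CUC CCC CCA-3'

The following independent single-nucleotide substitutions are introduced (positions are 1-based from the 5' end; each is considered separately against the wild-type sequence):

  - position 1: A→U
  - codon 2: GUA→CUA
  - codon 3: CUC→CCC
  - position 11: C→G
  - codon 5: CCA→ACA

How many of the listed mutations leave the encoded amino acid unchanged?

0

Codon 1: AUG (Met) → UUG (Leu) — missense.
Codon 2: GUA (Val) → CUA (Leu) — missense.
Codon 3: CUC (Leu) → CCC (Pro) — missense.
Codon 4: CCC (Pro) → CGC (Arg) — missense.
Codon 5: CCA (Pro) → ACA (Thr) — missense.
Synonymous: 0 of 5.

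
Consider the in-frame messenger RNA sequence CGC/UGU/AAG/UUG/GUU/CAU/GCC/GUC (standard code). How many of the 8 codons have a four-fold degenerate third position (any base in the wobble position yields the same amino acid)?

4

Codon 1 CGC (Arg): third position 4-fold.
Codon 2 UGU (Cys): third position 2-fold.
Codon 3 AAG (Lys): third position 2-fold.
Codon 4 UUG (Leu): third position 2-fold.
Codon 5 GUU (Val): third position 4-fold.
Codon 6 CAU (His): third position 2-fold.
Codon 7 GCC (Ala): third position 4-fold.
Codon 8 GUC (Val): third position 4-fold.
Four-fold degenerate third positions: 4.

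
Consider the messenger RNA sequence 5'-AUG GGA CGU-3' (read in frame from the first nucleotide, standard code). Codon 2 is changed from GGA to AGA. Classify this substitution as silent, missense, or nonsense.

missense

Position 4 falls in codon 2: GGA → Gly.
After the substitution the codon is AGA → Arg.
Gly ≠ Arg, so this is a missense mutation.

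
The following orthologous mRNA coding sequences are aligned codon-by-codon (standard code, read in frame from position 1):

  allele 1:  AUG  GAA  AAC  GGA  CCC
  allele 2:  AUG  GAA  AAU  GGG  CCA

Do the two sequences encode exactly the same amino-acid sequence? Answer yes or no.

Codon 1: AUG Met / AUG Met — identical.
Codon 2: GAA Glu / GAA Glu — identical.
Codon 3: AAC Asn / AAU Asn — synonymous.
Codon 4: GGA Gly / GGG Gly — synonymous.
Codon 5: CCC Pro / CCA Pro — synonymous.
Nonsynonymous differences: 0 → same protein.

yes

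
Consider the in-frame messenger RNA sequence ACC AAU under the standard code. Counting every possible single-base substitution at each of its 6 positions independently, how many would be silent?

Codon 1 (ACC, Thr): 3 synonymous substitutions.
Codon 2 (AAU, Asn): 1 synonymous substitution.
Total: 3 + 1 = 4.

4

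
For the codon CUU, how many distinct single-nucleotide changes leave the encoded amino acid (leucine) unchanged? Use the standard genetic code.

3

Position 1: none → 0 synonymous.
Position 2: none → 0 synonymous.
Position 3: CUC, CUA, CUG → 3 synonymous.
Total: 0 + 0 + 3 = 3.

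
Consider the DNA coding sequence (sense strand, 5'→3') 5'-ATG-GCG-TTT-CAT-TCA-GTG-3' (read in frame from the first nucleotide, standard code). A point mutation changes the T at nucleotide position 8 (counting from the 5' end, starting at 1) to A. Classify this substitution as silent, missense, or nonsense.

missense

Position 8 falls in codon 3: TTT → Phe.
After the substitution the codon is TAT → Tyr.
Phe ≠ Tyr, so this is a missense mutation.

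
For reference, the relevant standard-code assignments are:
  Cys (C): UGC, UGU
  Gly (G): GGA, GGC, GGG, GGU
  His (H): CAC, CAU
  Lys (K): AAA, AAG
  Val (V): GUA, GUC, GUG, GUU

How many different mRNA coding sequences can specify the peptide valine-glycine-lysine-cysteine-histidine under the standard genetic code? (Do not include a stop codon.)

128

Val: 4 codons.
Gly: 4 codons.
Lys: 2 codons.
Cys: 2 codons.
His: 2 codons.
4 × 4 × 2 × 2 × 2 = 128.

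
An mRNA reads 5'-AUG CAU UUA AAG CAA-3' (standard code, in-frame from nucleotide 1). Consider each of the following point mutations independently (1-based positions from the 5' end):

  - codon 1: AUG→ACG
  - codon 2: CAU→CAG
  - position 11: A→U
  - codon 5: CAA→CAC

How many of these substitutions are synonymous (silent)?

Codon 1: AUG (Met) → ACG (Thr) — missense.
Codon 2: CAU (His) → CAG (Gln) — missense.
Codon 4: AAG (Lys) → AUG (Met) — missense.
Codon 5: CAA (Gln) → CAC (His) — missense.
Synonymous: 0 of 4.

0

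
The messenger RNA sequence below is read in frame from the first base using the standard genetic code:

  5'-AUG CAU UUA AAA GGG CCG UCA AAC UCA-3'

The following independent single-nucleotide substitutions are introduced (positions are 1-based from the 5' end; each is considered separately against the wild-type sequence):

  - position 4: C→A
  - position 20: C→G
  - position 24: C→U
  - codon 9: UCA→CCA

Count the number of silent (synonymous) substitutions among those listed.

Codon 2: CAU (His) → AAU (Asn) — missense.
Codon 7: UCA (Ser) → UGA (Stop) — nonsense.
Codon 8: AAC (Asn) → AAU (Asn) — synonymous.
Codon 9: UCA (Ser) → CCA (Pro) — missense.
Synonymous: 1 of 4.

1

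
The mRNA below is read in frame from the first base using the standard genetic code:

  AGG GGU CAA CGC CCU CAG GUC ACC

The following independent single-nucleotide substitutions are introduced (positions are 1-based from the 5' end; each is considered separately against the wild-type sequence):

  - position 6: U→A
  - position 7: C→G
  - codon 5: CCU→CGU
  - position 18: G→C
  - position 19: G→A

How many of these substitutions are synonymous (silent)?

1

Codon 2: GGU (Gly) → GGA (Gly) — synonymous.
Codon 3: CAA (Gln) → GAA (Glu) — missense.
Codon 5: CCU (Pro) → CGU (Arg) — missense.
Codon 6: CAG (Gln) → CAC (His) — missense.
Codon 7: GUC (Val) → AUC (Ile) — missense.
Synonymous: 1 of 5.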